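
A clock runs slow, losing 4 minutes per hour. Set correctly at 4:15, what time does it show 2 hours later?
For every 60 true minutes, the faulty clock advances 60 - 4 = 56 minutes.
True elapsed: 2 hours = 120 minutes.
Faulty clock advances: 120 x 56/60 = 112 minutes (drift: 8 minutes behind).
Shown time: 4:15 + 112 minutes = 6:07.

Final answer: 6:07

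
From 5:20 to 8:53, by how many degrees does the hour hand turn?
The hour hand moves 0.5 degrees per minute.
Time elapsed: 8:53 - 5:20 = 213 minutes
Angular displacement: 213 x 0.5 = 106.5 degrees

Final answer: 106.5 degrees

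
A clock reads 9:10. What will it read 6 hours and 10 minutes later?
Starting time: 9:10
Adding 10 minutes to 10 minutes: 10 + 10 = 20 minutes
Adding 6 hours: 9 + 6 = 15 - 12 = 3
Final time: 3:20

Final answer: 3:20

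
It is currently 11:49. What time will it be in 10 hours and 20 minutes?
Starting time: 11:49
Adding 20 minutes to 49 minutes: 49 + 20 = 69 minutes = 1 hour and 9 minutes
Adding 10 hours: 11 + 10 + 1 (carry) = 22 - 12 = 10
Final time: 10:09

Final answer: 10:09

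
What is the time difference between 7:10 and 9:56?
From 7:10 to 9:56:
(9 x 60 + 56) - (7 x 60 + 10) = 596 - 430 = 166 minutes
= 2 hours and 46 minutes

Final answer: 2 hours and 46 minutes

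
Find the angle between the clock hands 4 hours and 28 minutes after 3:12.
First find the time 4 hours and 28 minutes after 3:12.
Total minutes: 3 x 60 + 12 + 4 x 60 + 28 = 460.
460 mod 720 = 460 minutes = 7:40.
Now compute the angle at 7:40:
Hour hand: 7 x 30 + 40 x 0.5 = 230 degrees
Minute hand: 40 x 6 = 240 degrees
Difference: |230 - 240| = 10 degrees
The angle is 10 degrees

Final answer: 10 degrees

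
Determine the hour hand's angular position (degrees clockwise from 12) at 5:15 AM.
The hour hand moves 30 degrees per hour and 0.5 degrees per minute.
At 5:15: (5) x 30 + 15 x 0.5 = 150 + 7.5 = 157.5 degrees

Final answer: 157.5 degrees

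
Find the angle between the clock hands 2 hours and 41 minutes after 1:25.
First find the time 2 hours and 41 minutes after 1:25.
Total minutes: 1 x 60 + 25 + 2 x 60 + 41 = 246.
246 mod 720 = 246 minutes = 4:06.
Now compute the angle at 4:06:
Hour hand: 4 x 30 + 6 x 0.5 = 123 degrees
Minute hand: 6 x 6 = 36 degrees
Difference: |123 - 36| = 87 degrees
The angle is 87 degrees

Final answer: 87 degrees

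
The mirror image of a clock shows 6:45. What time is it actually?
Reflection across the vertical (12-6) axis maps a hand at angle A degrees to (360 - A) degrees, which sends a reading of T minutes past 12:00 to (720 - T) minutes past 12:00.
Mirror reads 6:45 = 405 minutes past 12:00.
Actual time: (720 - 405) mod 720 = 315 minutes = 5:15.

Final answer: 5:15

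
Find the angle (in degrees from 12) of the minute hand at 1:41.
The minute hand moves 6 degrees per minute.
At 1:41: 41 x 6 = 246 degrees

Final answer: 246 degrees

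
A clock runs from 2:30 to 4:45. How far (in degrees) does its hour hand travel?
The hour hand moves 0.5 degrees per minute.
Time elapsed: 4:45 - 2:30 = 135 minutes
Angular displacement: 135 x 0.5 = 67.5 degrees

Final answer: 67.5 degrees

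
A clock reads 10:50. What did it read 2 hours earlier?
Starting time: 10:50 = 650 total minutes past 12:00
Subtracting: 2 hours = 120 minutes
650 - 120 = 530 minutes
= 8 hours and 50 minutes past 12:00 = 8:50

Final answer: 8:50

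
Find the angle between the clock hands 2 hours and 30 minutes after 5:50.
First find the time 2 hours and 30 minutes after 5:50.
Total minutes: 5 x 60 + 50 + 2 x 60 + 30 = 500.
500 mod 720 = 500 minutes = 8:20.
Now compute the angle at 8:20:
Hour hand: 8 x 30 + 20 x 0.5 = 250 degrees
Minute hand: 20 x 6 = 120 degrees
Difference: |250 - 120| = 130 degrees
The angle is 130 degrees

Final answer: 130 degrees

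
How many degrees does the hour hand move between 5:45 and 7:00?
The hour hand moves 0.5 degrees per minute.
Time elapsed: 7:00 - 5:45 = 75 minutes
Angular displacement: 75 x 0.5 = 37.5 degrees

Final answer: 37.5 degrees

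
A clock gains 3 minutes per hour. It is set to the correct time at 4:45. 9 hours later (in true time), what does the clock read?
For every 60 true minutes, the faulty clock advances 60 + 3 = 63 minutes.
True elapsed: 9 hours = 540 minutes.
Faulty clock advances: 540 x 63/60 = 567 minutes (drift: 27 minutes ahead).
Shown time: 4:45 + 567 minutes = 2:12.

Final answer: 2:12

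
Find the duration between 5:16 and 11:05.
From 5:16 to 11:05:
(11 x 60 + 5) - (5 x 60 + 16) = 665 - 316 = 349 minutes
= 5 hours and 49 minutes

Final answer: 5 hours and 49 minutes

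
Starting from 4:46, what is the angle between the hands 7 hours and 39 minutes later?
First find the time 7 hours and 39 minutes after 4:46.
Total minutes: 4 x 60 + 46 + 7 x 60 + 39 = 745.
745 mod 720 = 25 minutes = 12:25.
Now compute the angle at 12:25:
Hour hand: 0 x 30 + 25 x 0.5 = 12.5 degrees
Minute hand: 25 x 6 = 150 degrees
Difference: |12.5 - 150| = 137.5 degrees
The angle is 137.5 degrees

Final answer: 137.5 degrees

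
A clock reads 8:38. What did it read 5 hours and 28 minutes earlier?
Starting time: 8:38 = 518 total minutes past 12:00
Subtracting: 5 hours and 28 minutes = 328 minutes
518 - 328 = 190 minutes
= 3 hours and 10 minutes past 12:00 = 3:10

Final answer: 3:10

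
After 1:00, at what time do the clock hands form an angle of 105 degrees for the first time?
At t minutes past 1:00, the hour hand is at 30 x 1 + 0.5t degrees and the minute hand is at 6t degrees.
The smaller angle between them is 105 degrees when |30H - 5.5t| = 105 or |30H - 5.5t| = 255.
With H = 1, solve 30 x 1 - 5.5t = +/- target for each target:
  t = (30 x 1 - 105) / 5.5 = -13.64 (outside (0, 60))
  t = (30 x 1 + 105) / 5.5 = 24.55
  t = (30 x 1 - 255) / 5.5 = -40.91 (outside (0, 60))
  t = (30 x 1 + 255) / 5.5 = 51.82
Valid solutions in (0, 60): {24.55, 51.82} minutes.
The first occurrence is t = 24.55 minutes.
The hands form a 105-degree angle at 24.55 minutes past 1:00.

Final answer: 24.55 minutes past 1:00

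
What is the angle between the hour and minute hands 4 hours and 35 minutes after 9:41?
First find the time 4 hours and 35 minutes after 9:41.
Total minutes: 9 x 60 + 41 + 4 x 60 + 35 = 856.
856 mod 720 = 136 minutes = 2:16.
Now compute the angle at 2:16:
Hour hand: 2 x 30 + 16 x 0.5 = 68 degrees
Minute hand: 16 x 6 = 96 degrees
Difference: |68 - 96| = 28 degrees
The angle is 28 degrees

Final answer: 28 degrees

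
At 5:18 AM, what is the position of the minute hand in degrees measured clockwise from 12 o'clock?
The minute hand moves 6 degrees per minute.
At 5:18: 18 x 6 = 108 degrees

Final answer: 108 degrees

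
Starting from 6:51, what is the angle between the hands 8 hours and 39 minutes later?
First find the time 8 hours and 39 minutes after 6:51.
Total minutes: 6 x 60 + 51 + 8 x 60 + 39 = 930.
930 mod 720 = 210 minutes = 3:30.
Now compute the angle at 3:30:
Hour hand: 3 x 30 + 30 x 0.5 = 105 degrees
Minute hand: 30 x 6 = 180 degrees
Difference: |105 - 180| = 75 degrees
The angle is 75 degrees

Final answer: 75 degrees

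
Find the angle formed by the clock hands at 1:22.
Hour hand position: 1 x 30 + 22 x 0.5 = 41 degrees
Minute hand position: 22 x 6 = 132 degrees
Difference: |41 - 132| = 91 degrees
The angle between the hands is 91 degrees

Final answer: 91 degrees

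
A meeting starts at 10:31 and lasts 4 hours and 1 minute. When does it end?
Starting time: 10:31
Adding 1 minute to 31 minutes: 31 + 1 = 32 minutes
Adding 4 hours: 10 + 4 = 14 - 12 = 2
Final time: 2:32

Final answer: 2:32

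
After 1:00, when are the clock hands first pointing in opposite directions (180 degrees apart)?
For hands to be 180 degrees apart: |30H - 5.5t| = 180
With H = 1: t = (30 x 1 + 180)/5.5 = 38.18 or t = (30 x 1 - 180)/5.5 = -27.27
First valid solution (0 < t < 60): t = 38.18 minutes
The hands are opposite at 38.18 minutes past 1:00.

Final answer: 38.18 minutes past 1:00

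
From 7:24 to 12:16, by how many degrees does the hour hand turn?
The hour hand moves 0.5 degrees per minute.
Time elapsed: 12:16 - 7:24 = 292 minutes
Angular displacement: 292 x 0.5 = 146 degrees

Final answer: 146 degrees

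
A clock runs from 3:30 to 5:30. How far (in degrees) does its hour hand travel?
The hour hand moves 0.5 degrees per minute.
Time elapsed: 5:30 - 3:30 = 120 minutes
Angular displacement: 120 x 0.5 = 60 degrees

Final answer: 60 degrees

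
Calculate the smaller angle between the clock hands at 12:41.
Hour hand position: 0 x 30 + 41 x 0.5 = 20.5 degrees
Minute hand position: 41 x 6 = 246 degrees
Difference: |20.5 - 246| = 225.5 degrees
Since 225.5 > 180, the smaller angle is 360 - 225.5 = 134.5 degrees

Final answer: 134.5 degrees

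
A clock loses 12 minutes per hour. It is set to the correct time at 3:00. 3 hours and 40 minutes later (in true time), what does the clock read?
For every 60 true minutes, the faulty clock advances 60 - 12 = 48 minutes.
True elapsed: 3 hours and 40 minutes = 220 minutes.
Faulty clock advances: 220 x 48/60 = 176 minutes (drift: 44 minutes behind).
Shown time: 3:00 + 176 minutes = 5:56.

Final answer: 5:56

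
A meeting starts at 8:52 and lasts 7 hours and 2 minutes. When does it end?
Starting time: 8:52
Adding 2 minutes to 52 minutes: 52 + 2 = 54 minutes
Adding 7 hours: 8 + 7 = 15 - 12 = 3
Final time: 3:54

Final answer: 3:54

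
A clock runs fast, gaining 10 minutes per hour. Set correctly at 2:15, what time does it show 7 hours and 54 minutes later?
For every 60 true minutes, the faulty clock advances 60 + 10 = 70 minutes.
True elapsed: 7 hours and 54 minutes = 474 minutes.
Faulty clock advances: 474 x 70/60 = 553 minutes (drift: 79 minutes ahead).
Shown time: 2:15 + 553 minutes = 11:28.

Final answer: 11:28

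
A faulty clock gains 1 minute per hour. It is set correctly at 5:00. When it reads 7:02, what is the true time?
For every 60 true minutes, the faulty clock advances 61 minutes, so 1 faulty-clock minute corresponds to 60/61 true minutes.
From 5:00 to 7:02 on the faulty dial is 122 minutes.
True elapsed: 122 x 60/61 = 120 minutes = 2 hours.
True time: 5:00 + 2 hours = 7:00.

Final answer: 7:00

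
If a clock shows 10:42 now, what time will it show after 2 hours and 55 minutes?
Starting time: 10:42
Adding 55 minutes to 42 minutes: 42 + 55 = 97 minutes = 1 hour and 37 minutes
Adding 2 hours: 10 + 2 + 1 (carry) = 13 - 12 = 1
Final time: 1:37

Final answer: 1:37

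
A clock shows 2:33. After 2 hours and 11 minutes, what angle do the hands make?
First find the time 2 hours and 11 minutes after 2:33.
Total minutes: 2 x 60 + 33 + 2 x 60 + 11 = 284.
284 mod 720 = 284 minutes = 4:44.
Now compute the angle at 4:44:
Hour hand: 4 x 30 + 44 x 0.5 = 142 degrees
Minute hand: 44 x 6 = 264 degrees
Difference: |142 - 264| = 122 degrees
The angle is 122 degrees

Final answer: 122 degrees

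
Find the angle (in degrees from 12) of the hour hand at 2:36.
The hour hand moves 30 degrees per hour and 0.5 degrees per minute.
At 2:36: (2) x 30 + 36 x 0.5 = 60 + 18 = 78 degrees

Final answer: 78 degrees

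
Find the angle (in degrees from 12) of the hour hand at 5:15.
The hour hand moves 30 degrees per hour and 0.5 degrees per minute.
At 5:15: (5) x 30 + 15 x 0.5 = 150 + 7.5 = 157.5 degrees

Final answer: 157.5 degrees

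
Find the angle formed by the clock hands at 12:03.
Hour hand position: 0 x 30 + 3 x 0.5 = 1.5 degrees
Minute hand position: 3 x 6 = 18 degrees
Difference: |1.5 - 18| = 16.5 degrees
The angle between the hands is 16.5 degrees

Final answer: 16.5 degrees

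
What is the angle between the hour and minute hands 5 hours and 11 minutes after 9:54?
First find the time 5 hours and 11 minutes after 9:54.
Total minutes: 9 x 60 + 54 + 5 x 60 + 11 = 905.
905 mod 720 = 185 minutes = 3:05.
Now compute the angle at 3:05:
Hour hand: 3 x 30 + 5 x 0.5 = 92.5 degrees
Minute hand: 5 x 6 = 30 degrees
Difference: |92.5 - 30| = 62.5 degrees
The angle is 62.5 degrees

Final answer: 62.5 degrees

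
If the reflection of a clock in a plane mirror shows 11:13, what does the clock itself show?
Reflection across the vertical (12-6) axis maps a hand at angle A degrees to (360 - A) degrees, which sends a reading of T minutes past 12:00 to (720 - T) minutes past 12:00.
Mirror reads 11:13 = 673 minutes past 12:00.
Actual time: (720 - 673) mod 720 = 47 minutes = 12:47.

Final answer: 12:47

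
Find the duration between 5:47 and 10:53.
From 5:47 to 10:53:
(10 x 60 + 53) - (5 x 60 + 47) = 653 - 347 = 306 minutes
= 5 hours and 6 minutes

Final answer: 5 hours and 6 minutes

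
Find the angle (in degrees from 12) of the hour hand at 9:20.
The hour hand moves 30 degrees per hour and 0.5 degrees per minute.
At 9:20: (9) x 30 + 20 x 0.5 = 270 + 10 = 280 degrees

Final answer: 280 degrees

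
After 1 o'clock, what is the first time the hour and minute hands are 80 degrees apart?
At t minutes past 1:00, the hour hand is at 30 x 1 + 0.5t degrees and the minute hand is at 6t degrees.
The smaller angle between them is 80 degrees when |30H - 5.5t| = 80 or |30H - 5.5t| = 280.
With H = 1, solve 30 x 1 - 5.5t = +/- target for each target:
  t = (30 x 1 - 80) / 5.5 = -9.09 (outside (0, 60))
  t = (30 x 1 + 80) / 5.5 = 20
  t = (30 x 1 - 280) / 5.5 = -45.45 (outside (0, 60))
  t = (30 x 1 + 280) / 5.5 = 56.36
Valid solutions in (0, 60): {20, 56.36} minutes.
The first occurrence is t = 20 minutes.
The hands form a 80-degree angle at 20 minutes past 1:00.

Final answer: 20 minutes past 1:00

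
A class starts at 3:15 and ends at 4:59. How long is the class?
From 3:15 to 4:59:
(4 x 60 + 59) - (3 x 60 + 15) = 299 - 195 = 104 minutes
= 1 hour and 44 minutes

Final answer: 1 hour and 44 minutes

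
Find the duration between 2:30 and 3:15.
From 2:30 to 3:15:
(3 x 60 + 15) - (2 x 60 + 30) = 195 - 150 = 45 minutes
= 45 minutes

Final answer: 45 minutes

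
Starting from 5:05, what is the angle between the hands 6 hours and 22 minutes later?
First find the time 6 hours and 22 minutes after 5:05.
Total minutes: 5 x 60 + 5 + 6 x 60 + 22 = 687.
687 mod 720 = 687 minutes = 11:27.
Now compute the angle at 11:27:
Hour hand: 11 x 30 + 27 x 0.5 = 343.5 degrees
Minute hand: 27 x 6 = 162 degrees
Difference: |343.5 - 162| = 181.5 degrees
Smaller angle: 360 - 181.5 = 178.5 degrees

Final answer: 178.5 degrees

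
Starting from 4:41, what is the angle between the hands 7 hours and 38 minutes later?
First find the time 7 hours and 38 minutes after 4:41.
Total minutes: 4 x 60 + 41 + 7 x 60 + 38 = 739.
739 mod 720 = 19 minutes = 12:19.
Now compute the angle at 12:19:
Hour hand: 0 x 30 + 19 x 0.5 = 9.5 degrees
Minute hand: 19 x 6 = 114 degrees
Difference: |9.5 - 114| = 104.5 degrees
The angle is 104.5 degrees

Final answer: 104.5 degrees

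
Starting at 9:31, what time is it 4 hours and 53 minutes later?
Starting time: 9:31
Adding 53 minutes to 31 minutes: 31 + 53 = 84 minutes = 1 hour and 24 minutes
Adding 4 hours: 9 + 4 + 1 (carry) = 14 - 12 = 2
Final time: 2:24

Final answer: 2:24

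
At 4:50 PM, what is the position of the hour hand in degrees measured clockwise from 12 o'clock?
The hour hand moves 30 degrees per hour and 0.5 degrees per minute.
At 4:50: (4) x 30 + 50 x 0.5 = 120 + 25 = 145 degrees

Final answer: 145 degrees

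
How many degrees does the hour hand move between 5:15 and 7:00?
The hour hand moves 0.5 degrees per minute.
Time elapsed: 7:00 - 5:15 = 105 minutes
Angular displacement: 105 x 0.5 = 52.5 degrees

Final answer: 52.5 degrees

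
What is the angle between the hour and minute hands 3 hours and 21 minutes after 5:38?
First find the time 3 hours and 21 minutes after 5:38.
Total minutes: 5 x 60 + 38 + 3 x 60 + 21 = 539.
539 mod 720 = 539 minutes = 8:59.
Now compute the angle at 8:59:
Hour hand: 8 x 30 + 59 x 0.5 = 269.5 degrees
Minute hand: 59 x 6 = 354 degrees
Difference: |269.5 - 354| = 84.5 degrees
The angle is 84.5 degrees

Final answer: 84.5 degrees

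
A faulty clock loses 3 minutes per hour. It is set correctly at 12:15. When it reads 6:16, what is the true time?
For every 60 true minutes, the faulty clock advances 57 minutes, so 1 faulty-clock minute corresponds to 60/57 true minutes.
From 12:15 to 6:16 on the faulty dial is 361 minutes.
True elapsed: 361 x 60/57 = 380 minutes = 6 hours and 20 minutes.
True time: 12:15 + 6 hours and 20 minutes = 6:35.

Final answer: 6:35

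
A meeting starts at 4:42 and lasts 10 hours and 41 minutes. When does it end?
Starting time: 4:42
Adding 41 minutes to 42 minutes: 42 + 41 = 83 minutes = 1 hour and 23 minutes
Adding 10 hours: 4 + 10 + 1 (carry) = 15 - 12 = 3
Final time: 3:23

Final answer: 3:23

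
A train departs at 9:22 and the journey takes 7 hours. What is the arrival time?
Starting time: 9:22
Adding 0 minutes to 22 minutes: 22 + 0 = 22 minutes
Adding 7 hours: 9 + 7 = 16 - 12 = 4
Final time: 4:22

Final answer: 4:22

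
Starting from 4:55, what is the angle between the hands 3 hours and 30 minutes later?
First find the time 3 hours and 30 minutes after 4:55.
Total minutes: 4 x 60 + 55 + 3 x 60 + 30 = 505.
505 mod 720 = 505 minutes = 8:25.
Now compute the angle at 8:25:
Hour hand: 8 x 30 + 25 x 0.5 = 252.5 degrees
Minute hand: 25 x 6 = 150 degrees
Difference: |252.5 - 150| = 102.5 degrees
The angle is 102.5 degrees

Final answer: 102.5 degrees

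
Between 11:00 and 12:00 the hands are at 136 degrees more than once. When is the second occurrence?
At t minutes past 11:00, the hour hand is at 30 x 11 + 0.5t degrees and the minute hand is at 6t degrees.
The smaller angle between them is 136 degrees when |30H - 5.5t| = 136 or |30H - 5.5t| = 224.
With H = 11, solve 30 x 11 - 5.5t = +/- target for each target:
  t = (30 x 11 - 136) / 5.5 = 35.27
  t = (30 x 11 + 136) / 5.5 = 84.73 (outside (0, 60))
  t = (30 x 11 - 224) / 5.5 = 19.27
  t = (30 x 11 + 224) / 5.5 = 100.73 (outside (0, 60))
Valid solutions in (0, 60): {19.27, 35.27} minutes.
The second occurrence is t = 35.27 minutes.
The hands form a 136-degree angle at 35.27 minutes past 11:00.

Final answer: 35.27 minutes past 11:00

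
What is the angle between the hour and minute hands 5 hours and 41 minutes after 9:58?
First find the time 5 hours and 41 minutes after 9:58.
Total minutes: 9 x 60 + 58 + 5 x 60 + 41 = 939.
939 mod 720 = 219 minutes = 3:39.
Now compute the angle at 3:39:
Hour hand: 3 x 30 + 39 x 0.5 = 109.5 degrees
Minute hand: 39 x 6 = 234 degrees
Difference: |109.5 - 234| = 124.5 degrees
The angle is 124.5 degrees

Final answer: 124.5 degrees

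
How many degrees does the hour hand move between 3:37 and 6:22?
The hour hand moves 0.5 degrees per minute.
Time elapsed: 6:22 - 3:37 = 165 minutes
Angular displacement: 165 x 0.5 = 82.5 degrees

Final answer: 82.5 degrees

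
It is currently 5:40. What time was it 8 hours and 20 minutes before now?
Starting time: 5:40 = 340 total minutes past 12:00
Subtracting: 8 hours and 20 minutes = 500 minutes
340 - 500 = -160 (negative, add 12 hours = 720) = 560 minutes
= 9 hours and 20 minutes past 12:00 = 9:20

Final answer: 9:20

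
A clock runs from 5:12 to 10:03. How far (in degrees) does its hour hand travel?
The hour hand moves 0.5 degrees per minute.
Time elapsed: 10:03 - 5:12 = 291 minutes
Angular displacement: 291 x 0.5 = 145.5 degrees

Final answer: 145.5 degrees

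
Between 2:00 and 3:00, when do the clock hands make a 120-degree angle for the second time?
At t minutes past 2:00, the hour hand is at 30 x 2 + 0.5t degrees and the minute hand is at 6t degrees.
The smaller angle between them is 120 degrees when |30H - 5.5t| = 120 or |30H - 5.5t| = 240.
With H = 2, solve 30 x 2 - 5.5t = +/- target for each target:
  t = (30 x 2 - 120) / 5.5 = -10.91 (outside (0, 60))
  t = (30 x 2 + 120) / 5.5 = 32.73
  t = (30 x 2 - 240) / 5.5 = -32.73 (outside (0, 60))
  t = (30 x 2 + 240) / 5.5 = 54.55
Valid solutions in (0, 60): {32.73, 54.55} minutes.
The second occurrence is t = 54.55 minutes.
The hands form a 120-degree angle at 54.55 minutes past 2:00.

Final answer: 54.55 minutes past 2:00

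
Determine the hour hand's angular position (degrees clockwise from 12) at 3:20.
The hour hand moves 30 degrees per hour and 0.5 degrees per minute.
At 3:20: (3) x 30 + 20 x 0.5 = 90 + 10 = 100 degrees

Final answer: 100 degrees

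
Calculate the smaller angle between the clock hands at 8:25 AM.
Hour hand position: 8 x 30 + 25 x 0.5 = 252.5 degrees
Minute hand position: 25 x 6 = 150 degrees
Difference: |252.5 - 150| = 102.5 degrees
The angle between the hands is 102.5 degrees

Final answer: 102.5 degrees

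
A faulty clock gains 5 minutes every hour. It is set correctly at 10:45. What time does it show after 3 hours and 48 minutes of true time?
For every 60 true minutes, the faulty clock advances 60 + 5 = 65 minutes.
True elapsed: 3 hours and 48 minutes = 228 minutes.
Faulty clock advances: 228 x 65/60 = 247 minutes (drift: 19 minutes ahead).
Shown time: 10:45 + 247 minutes = 2:52.

Final answer: 2:52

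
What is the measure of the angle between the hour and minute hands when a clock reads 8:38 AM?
Hour hand position: 8 x 30 + 38 x 0.5 = 259 degrees
Minute hand position: 38 x 6 = 228 degrees
Difference: |259 - 228| = 31 degrees
The angle between the hands is 31 degrees

Final answer: 31 degrees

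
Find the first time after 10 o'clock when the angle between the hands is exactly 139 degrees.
At t minutes past 10:00, the hour hand is at 30 x 10 + 0.5t degrees and the minute hand is at 6t degrees.
The smaller angle between them is 139 degrees when |30H - 5.5t| = 139 or |30H - 5.5t| = 221.
With H = 10, solve 30 x 10 - 5.5t = +/- target for each target:
  t = (30 x 10 - 139) / 5.5 = 29.27
  t = (30 x 10 + 139) / 5.5 = 79.82 (outside (0, 60))
  t = (30 x 10 - 221) / 5.5 = 14.36
  t = (30 x 10 + 221) / 5.5 = 94.73 (outside (0, 60))
Valid solutions in (0, 60): {14.36, 29.27} minutes.
The first occurrence is t = 14.36 minutes.
The hands form a 139-degree angle at 14.36 minutes past 10:00.

Final answer: 14.36 minutes past 10:00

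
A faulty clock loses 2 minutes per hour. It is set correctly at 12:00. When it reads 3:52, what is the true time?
For every 60 true minutes, the faulty clock advances 58 minutes, so 1 faulty-clock minute corresponds to 60/58 true minutes.
From 12:00 to 3:52 on the faulty dial is 232 minutes.
True elapsed: 232 x 60/58 = 240 minutes = 4 hours.
True time: 12:00 + 4 hours = 4:00.

Final answer: 4:00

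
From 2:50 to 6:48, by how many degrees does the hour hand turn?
The hour hand moves 0.5 degrees per minute.
Time elapsed: 6:48 - 2:50 = 238 minutes
Angular displacement: 238 x 0.5 = 119 degrees

Final answer: 119 degrees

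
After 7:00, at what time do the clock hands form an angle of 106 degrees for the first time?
At t minutes past 7:00, the hour hand is at 30 x 7 + 0.5t degrees and the minute hand is at 6t degrees.
The smaller angle between them is 106 degrees when |30H - 5.5t| = 106 or |30H - 5.5t| = 254.
With H = 7, solve 30 x 7 - 5.5t = +/- target for each target:
  t = (30 x 7 - 106) / 5.5 = 18.91
  t = (30 x 7 + 106) / 5.5 = 57.45
  t = (30 x 7 - 254) / 5.5 = -8 (outside (0, 60))
  t = (30 x 7 + 254) / 5.5 = 84.36 (outside (0, 60))
Valid solutions in (0, 60): {18.91, 57.45} minutes.
The first occurrence is t = 18.91 minutes.
The hands form a 106-degree angle at 18.91 minutes past 7:00.

Final answer: 18.91 minutes past 7:00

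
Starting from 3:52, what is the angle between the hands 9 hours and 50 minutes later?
First find the time 9 hours and 50 minutes after 3:52.
Total minutes: 3 x 60 + 52 + 9 x 60 + 50 = 822.
822 mod 720 = 102 minutes = 1:42.
Now compute the angle at 1:42:
Hour hand: 1 x 30 + 42 x 0.5 = 51 degrees
Minute hand: 42 x 6 = 252 degrees
Difference: |51 - 252| = 201 degrees
Smaller angle: 360 - 201 = 159 degrees

Final answer: 159 degrees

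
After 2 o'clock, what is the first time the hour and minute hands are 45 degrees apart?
At t minutes past 2:00, the hour hand is at 30 x 2 + 0.5t degrees and the minute hand is at 6t degrees.
The smaller angle between them is 45 degrees when |30H - 5.5t| = 45 or |30H - 5.5t| = 315.
With H = 2, solve 30 x 2 - 5.5t = +/- target for each target:
  t = (30 x 2 - 45) / 5.5 = 2.73
  t = (30 x 2 + 45) / 5.5 = 19.09
  t = (30 x 2 - 315) / 5.5 = -46.36 (outside (0, 60))
  t = (30 x 2 + 315) / 5.5 = 68.18 (outside (0, 60))
Valid solutions in (0, 60): {2.73, 19.09} minutes.
The first occurrence is t = 2.73 minutes.
The hands form a 45-degree angle at 2.73 minutes past 2:00.

Final answer: 2.73 minutes past 2:00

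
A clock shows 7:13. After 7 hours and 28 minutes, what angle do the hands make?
First find the time 7 hours and 28 minutes after 7:13.
Total minutes: 7 x 60 + 13 + 7 x 60 + 28 = 881.
881 mod 720 = 161 minutes = 2:41.
Now compute the angle at 2:41:
Hour hand: 2 x 30 + 41 x 0.5 = 80.5 degrees
Minute hand: 41 x 6 = 246 degrees
Difference: |80.5 - 246| = 165.5 degrees
The angle is 165.5 degrees

Final answer: 165.5 degrees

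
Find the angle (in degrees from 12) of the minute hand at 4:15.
The minute hand moves 6 degrees per minute.
At 4:15: 15 x 6 = 90 degrees

Final answer: 90 degrees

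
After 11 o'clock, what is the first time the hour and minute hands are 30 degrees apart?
At t minutes past 11:00, the hour hand is at 30 x 11 + 0.5t degrees and the minute hand is at 6t degrees.
The smaller angle between them is 30 degrees when |30H - 5.5t| = 30 or |30H - 5.5t| = 330.
With H = 11, solve 30 x 11 - 5.5t = +/- target for each target:
  t = (30 x 11 - 30) / 5.5 = 54.55
  t = (30 x 11 + 30) / 5.5 = 65.45 (outside (0, 60))
  t = (30 x 11 - 330) / 5.5 = 0 (outside (0, 60))
  t = (30 x 11 + 330) / 5.5 = 120 (outside (0, 60))
Valid solutions in (0, 60): {54.55} minutes.
The first occurrence is t = 54.55 minutes.
The hands form a 30-degree angle at 54.55 minutes past 11:00.

Final answer: 54.55 minutes past 11:00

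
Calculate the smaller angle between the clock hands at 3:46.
Hour hand position: 3 x 30 + 46 x 0.5 = 113 degrees
Minute hand position: 46 x 6 = 276 degrees
Difference: |113 - 276| = 163 degrees
The angle between the hands is 163 degrees

Final answer: 163 degrees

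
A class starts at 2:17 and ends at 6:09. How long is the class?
From 2:17 to 6:09:
(6 x 60 + 9) - (2 x 60 + 17) = 369 - 137 = 232 minutes
= 3 hours and 52 minutes

Final answer: 3 hours and 52 minutes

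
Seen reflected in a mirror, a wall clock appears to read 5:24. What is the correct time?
Reflection across the vertical (12-6) axis maps a hand at angle A degrees to (360 - A) degrees, which sends a reading of T minutes past 12:00 to (720 - T) minutes past 12:00.
Mirror reads 5:24 = 324 minutes past 12:00.
Actual time: (720 - 324) mod 720 = 396 minutes = 6:36.

Final answer: 6:36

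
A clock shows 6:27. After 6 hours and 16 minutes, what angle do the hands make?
First find the time 6 hours and 16 minutes after 6:27.
Total minutes: 6 x 60 + 27 + 6 x 60 + 16 = 763.
763 mod 720 = 43 minutes = 12:43.
Now compute the angle at 12:43:
Hour hand: 0 x 30 + 43 x 0.5 = 21.5 degrees
Minute hand: 43 x 6 = 258 degrees
Difference: |21.5 - 258| = 236.5 degrees
Smaller angle: 360 - 236.5 = 123.5 degrees

Final answer: 123.5 degrees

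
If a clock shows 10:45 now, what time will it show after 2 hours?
Starting time: 10:45
Adding 0 minutes to 45 minutes: 45 + 0 = 45 minutes
Adding 2 hours: 10 + 2 = 12
Final time: 12:45

Final answer: 12:45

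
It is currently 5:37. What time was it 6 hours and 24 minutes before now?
Starting time: 5:37 = 337 total minutes past 12:00
Subtracting: 6 hours and 24 minutes = 384 minutes
337 - 384 = -47 (negative, add 12 hours = 720) = 673 minutes
= 11 hours and 13 minutes past 12:00 = 11:13

Final answer: 11:13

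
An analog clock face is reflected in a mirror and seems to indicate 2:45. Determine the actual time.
Reflection across the vertical (12-6) axis maps a hand at angle A degrees to (360 - A) degrees, which sends a reading of T minutes past 12:00 to (720 - T) minutes past 12:00.
Mirror reads 2:45 = 165 minutes past 12:00.
Actual time: (720 - 165) mod 720 = 555 minutes = 9:15.

Final answer: 9:15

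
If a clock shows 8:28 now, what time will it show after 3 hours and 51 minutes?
Starting time: 8:28
Adding 51 minutes to 28 minutes: 28 + 51 = 79 minutes = 1 hour and 19 minutes
Adding 3 hours: 8 + 3 + 1 (carry) = 12
Final time: 12:19

Final answer: 12:19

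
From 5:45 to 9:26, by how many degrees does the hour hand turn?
The hour hand moves 0.5 degrees per minute.
Time elapsed: 9:26 - 5:45 = 221 minutes
Angular displacement: 221 x 0.5 = 110.5 degrees

Final answer: 110.5 degrees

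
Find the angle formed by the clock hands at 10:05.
Hour hand position: 10 x 30 + 5 x 0.5 = 302.5 degrees
Minute hand position: 5 x 6 = 30 degrees
Difference: |302.5 - 30| = 272.5 degrees
Since 272.5 > 180, the smaller angle is 360 - 272.5 = 87.5 degrees

Final answer: 87.5 degrees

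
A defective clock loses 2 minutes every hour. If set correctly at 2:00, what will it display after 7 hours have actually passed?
For every 60 true minutes, the faulty clock advances 60 - 2 = 58 minutes.
True elapsed: 7 hours = 420 minutes.
Faulty clock advances: 420 x 58/60 = 406 minutes (drift: 14 minutes behind).
Shown time: 2:00 + 406 minutes = 8:46.

Final answer: 8:46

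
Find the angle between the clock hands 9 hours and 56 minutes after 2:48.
First find the time 9 hours and 56 minutes after 2:48.
Total minutes: 2 x 60 + 48 + 9 x 60 + 56 = 764.
764 mod 720 = 44 minutes = 12:44.
Now compute the angle at 12:44:
Hour hand: 0 x 30 + 44 x 0.5 = 22 degrees
Minute hand: 44 x 6 = 264 degrees
Difference: |22 - 264| = 242 degrees
Smaller angle: 360 - 242 = 118 degrees

Final answer: 118 degrees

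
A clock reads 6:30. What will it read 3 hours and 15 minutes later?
Starting time: 6:30
Adding 15 minutes to 30 minutes: 30 + 15 = 45 minutes
Adding 3 hours: 6 + 3 = 9
Final time: 9:45

Final answer: 9:45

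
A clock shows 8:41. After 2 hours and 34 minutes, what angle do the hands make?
First find the time 2 hours and 34 minutes after 8:41.
Total minutes: 8 x 60 + 41 + 2 x 60 + 34 = 675.
675 mod 720 = 675 minutes = 11:15.
Now compute the angle at 11:15:
Hour hand: 11 x 30 + 15 x 0.5 = 337.5 degrees
Minute hand: 15 x 6 = 90 degrees
Difference: |337.5 - 90| = 247.5 degrees
Smaller angle: 360 - 247.5 = 112.5 degrees

Final answer: 112.5 degrees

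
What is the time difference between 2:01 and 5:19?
From 2:01 to 5:19:
(5 x 60 + 19) - (2 x 60 + 1) = 319 - 121 = 198 minutes
= 3 hours and 18 minutes

Final answer: 3 hours and 18 minutes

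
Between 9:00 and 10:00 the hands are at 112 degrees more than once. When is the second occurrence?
At t minutes past 9:00, the hour hand is at 30 x 9 + 0.5t degrees and the minute hand is at 6t degrees.
The smaller angle between them is 112 degrees when |30H - 5.5t| = 112 or |30H - 5.5t| = 248.
With H = 9, solve 30 x 9 - 5.5t = +/- target for each target:
  t = (30 x 9 - 112) / 5.5 = 28.73
  t = (30 x 9 + 112) / 5.5 = 69.45 (outside (0, 60))
  t = (30 x 9 - 248) / 5.5 = 4
  t = (30 x 9 + 248) / 5.5 = 94.18 (outside (0, 60))
Valid solutions in (0, 60): {4, 28.73} minutes.
The second occurrence is t = 28.73 minutes.
The hands form a 112-degree angle at 28.73 minutes past 9:00.

Final answer: 28.73 minutes past 9:00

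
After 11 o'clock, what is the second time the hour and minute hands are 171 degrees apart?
At t minutes past 11:00, the hour hand is at 30 x 11 + 0.5t degrees and the minute hand is at 6t degrees.
The smaller angle between them is 171 degrees when |30H - 5.5t| = 171 or |30H - 5.5t| = 189.
With H = 11, solve 30 x 11 - 5.5t = +/- target for each target:
  t = (30 x 11 - 171) / 5.5 = 28.91
  t = (30 x 11 + 171) / 5.5 = 91.09 (outside (0, 60))
  t = (30 x 11 - 189) / 5.5 = 25.64
  t = (30 x 11 + 189) / 5.5 = 94.36 (outside (0, 60))
Valid solutions in (0, 60): {25.64, 28.91} minutes.
The second occurrence is t = 28.91 minutes.
The hands form a 171-degree angle at 28.91 minutes past 11:00.

Final answer: 28.91 minutes past 11:00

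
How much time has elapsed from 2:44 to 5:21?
From 2:44 to 5:21:
(5 x 60 + 21) - (2 x 60 + 44) = 321 - 164 = 157 minutes
= 2 hours and 37 minutes

Final answer: 2 hours and 37 minutes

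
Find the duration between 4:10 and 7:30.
From 4:10 to 7:30:
(7 x 60 + 30) - (4 x 60 + 10) = 450 - 250 = 200 minutes
= 3 hours and 20 minutes

Final answer: 3 hours and 20 minutes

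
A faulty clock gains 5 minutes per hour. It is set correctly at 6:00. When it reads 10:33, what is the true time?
For every 60 true minutes, the faulty clock advances 65 minutes, so 1 faulty-clock minute corresponds to 60/65 true minutes.
From 6:00 to 10:33 on the faulty dial is 273 minutes.
True elapsed: 273 x 60/65 = 252 minutes = 4 hours and 12 minutes.
True time: 6:00 + 4 hours and 12 minutes = 10:12.

Final answer: 10:12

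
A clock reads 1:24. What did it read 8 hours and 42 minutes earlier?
Starting time: 1:24 = 84 total minutes past 12:00
Subtracting: 8 hours and 42 minutes = 522 minutes
84 - 522 = -438 (negative, add 12 hours = 720) = 282 minutes
= 4 hours and 42 minutes past 12:00 = 4:42

Final answer: 4:42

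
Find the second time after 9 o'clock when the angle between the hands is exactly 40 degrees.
At t minutes past 9:00, the hour hand is at 30 x 9 + 0.5t degrees and the minute hand is at 6t degrees.
The smaller angle between them is 40 degrees when |30H - 5.5t| = 40 or |30H - 5.5t| = 320.
With H = 9, solve 30 x 9 - 5.5t = +/- target for each target:
  t = (30 x 9 - 40) / 5.5 = 41.82
  t = (30 x 9 + 40) / 5.5 = 56.36
  t = (30 x 9 - 320) / 5.5 = -9.09 (outside (0, 60))
  t = (30 x 9 + 320) / 5.5 = 107.27 (outside (0, 60))
Valid solutions in (0, 60): {41.82, 56.36} minutes.
The second occurrence is t = 56.36 minutes.
The hands form a 40-degree angle at 56.36 minutes past 9:00.

Final answer: 56.36 minutes past 9:00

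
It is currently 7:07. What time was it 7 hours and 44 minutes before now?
Starting time: 7:07 = 427 total minutes past 12:00
Subtracting: 7 hours and 44 minutes = 464 minutes
427 - 464 = -37 (negative, add 12 hours = 720) = 683 minutes
= 11 hours and 23 minutes past 12:00 = 11:23

Final answer: 11:23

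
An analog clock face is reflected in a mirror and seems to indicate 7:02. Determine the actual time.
Reflection across the vertical (12-6) axis maps a hand at angle A degrees to (360 - A) degrees, which sends a reading of T minutes past 12:00 to (720 - T) minutes past 12:00.
Mirror reads 7:02 = 422 minutes past 12:00.
Actual time: (720 - 422) mod 720 = 298 minutes = 4:58.

Final answer: 4:58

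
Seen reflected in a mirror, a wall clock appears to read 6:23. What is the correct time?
Reflection across the vertical (12-6) axis maps a hand at angle A degrees to (360 - A) degrees, which sends a reading of T minutes past 12:00 to (720 - T) minutes past 12:00.
Mirror reads 6:23 = 383 minutes past 12:00.
Actual time: (720 - 383) mod 720 = 337 minutes = 5:37.

Final answer: 5:37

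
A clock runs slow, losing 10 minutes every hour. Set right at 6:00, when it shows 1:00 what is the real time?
For every 60 true minutes, the faulty clock advances 50 minutes, so 1 faulty-clock minute corresponds to 60/50 true minutes.
From 6:00 to 1:00 on the faulty dial is 420 minutes.
True elapsed: 420 x 60/50 = 504 minutes = 8 hours and 24 minutes.
True time: 6:00 + 8 hours and 24 minutes = 2:24.

Final answer: 2:24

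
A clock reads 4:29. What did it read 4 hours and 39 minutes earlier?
Starting time: 4:29 = 269 total minutes past 12:00
Subtracting: 4 hours and 39 minutes = 279 minutes
269 - 279 = -10 (negative, add 12 hours = 720) = 710 minutes
= 11 hours and 50 minutes past 12:00 = 11:50

Final answer: 11:50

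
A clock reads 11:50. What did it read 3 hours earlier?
Starting time: 11:50 = 710 total minutes past 12:00
Subtracting: 3 hours = 180 minutes
710 - 180 = 530 minutes
= 8 hours and 50 minutes past 12:00 = 8:50

Final answer: 8:50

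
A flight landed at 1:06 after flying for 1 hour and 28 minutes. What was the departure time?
Starting time: 1:06 = 66 total minutes past 12:00
Subtracting: 1 hour and 28 minutes = 88 minutes
66 - 88 = -22 (negative, add 12 hours = 720) = 698 minutes
= 11 hours and 38 minutes past 12:00 = 11:38

Final answer: 11:38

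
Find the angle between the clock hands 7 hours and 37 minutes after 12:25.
First find the time 7 hours and 37 minutes after 12:25.
Total minutes: 12 x 60 + 25 + 7 x 60 + 37 = 1202.
1202 mod 720 = 482 minutes = 8:02.
Now compute the angle at 8:02:
Hour hand: 8 x 30 + 2 x 0.5 = 241 degrees
Minute hand: 2 x 6 = 12 degrees
Difference: |241 - 12| = 229 degrees
Smaller angle: 360 - 229 = 131 degrees

Final answer: 131 degrees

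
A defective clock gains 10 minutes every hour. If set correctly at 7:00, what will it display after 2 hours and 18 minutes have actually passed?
For every 60 true minutes, the faulty clock advances 60 + 10 = 70 minutes.
True elapsed: 2 hours and 18 minutes = 138 minutes.
Faulty clock advances: 138 x 70/60 = 161 minutes (drift: 23 minutes ahead).
Shown time: 7:00 + 161 minutes = 9:41.

Final answer: 9:41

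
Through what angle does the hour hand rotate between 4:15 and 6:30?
The hour hand moves 0.5 degrees per minute.
Time elapsed: 6:30 - 4:15 = 135 minutes
Angular displacement: 135 x 0.5 = 67.5 degrees

Final answer: 67.5 degrees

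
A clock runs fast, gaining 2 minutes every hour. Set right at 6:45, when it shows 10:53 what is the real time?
For every 60 true minutes, the faulty clock advances 62 minutes, so 1 faulty-clock minute corresponds to 60/62 true minutes.
From 6:45 to 10:53 on the faulty dial is 248 minutes.
True elapsed: 248 x 60/62 = 240 minutes = 4 hours.
True time: 6:45 + 4 hours = 10:45.

Final answer: 10:45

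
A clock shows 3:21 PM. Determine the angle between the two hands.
Hour hand position: 3 x 30 + 21 x 0.5 = 100.5 degrees
Minute hand position: 21 x 6 = 126 degrees
Difference: |100.5 - 126| = 25.5 degrees
The angle between the hands is 25.5 degrees

Final answer: 25.5 degrees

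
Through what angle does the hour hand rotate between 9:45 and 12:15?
The hour hand moves 0.5 degrees per minute.
Time elapsed: 12:15 - 9:45 = 150 minutes
Angular displacement: 150 x 0.5 = 75 degrees

Final answer: 75 degrees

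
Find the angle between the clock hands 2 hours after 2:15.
First find the time 2 hours after 2:15.
Total minutes: 2 x 60 + 15 + 2 x 60 + 0 = 255.
255 mod 720 = 255 minutes = 4:15.
Now compute the angle at 4:15:
Hour hand: 4 x 30 + 15 x 0.5 = 127.5 degrees
Minute hand: 15 x 6 = 90 degrees
Difference: |127.5 - 90| = 37.5 degrees
The angle is 37.5 degrees

Final answer: 37.5 degrees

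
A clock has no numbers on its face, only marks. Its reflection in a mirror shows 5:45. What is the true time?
Reflection across the vertical (12-6) axis maps a hand at angle A degrees to (360 - A) degrees, which sends a reading of T minutes past 12:00 to (720 - T) minutes past 12:00.
Mirror reads 5:45 = 345 minutes past 12:00.
Actual time: (720 - 345) mod 720 = 375 minutes = 6:15.

Final answer: 6:15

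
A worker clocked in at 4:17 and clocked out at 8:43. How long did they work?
From 4:17 to 8:43:
(8 x 60 + 43) - (4 x 60 + 17) = 523 - 257 = 266 minutes
= 4 hours and 26 minutes

Final answer: 4 hours and 26 minutes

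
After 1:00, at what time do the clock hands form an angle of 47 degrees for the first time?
At t minutes past 1:00, the hour hand is at 30 x 1 + 0.5t degrees and the minute hand is at 6t degrees.
The smaller angle between them is 47 degrees when |30H - 5.5t| = 47 or |30H - 5.5t| = 313.
With H = 1, solve 30 x 1 - 5.5t = +/- target for each target:
  t = (30 x 1 - 47) / 5.5 = -3.09 (outside (0, 60))
  t = (30 x 1 + 47) / 5.5 = 14
  t = (30 x 1 - 313) / 5.5 = -51.45 (outside (0, 60))
  t = (30 x 1 + 313) / 5.5 = 62.36 (outside (0, 60))
Valid solutions in (0, 60): {14} minutes.
The first occurrence is t = 14 minutes.
The hands form a 47-degree angle at 14 minutes past 1:00.

Final answer: 14 minutes past 1:00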